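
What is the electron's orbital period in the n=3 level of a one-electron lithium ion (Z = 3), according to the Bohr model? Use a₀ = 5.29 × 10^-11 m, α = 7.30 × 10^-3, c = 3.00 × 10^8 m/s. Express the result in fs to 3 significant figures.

0.455 fs

r = n²a₀/Z = 3²·5.29 × 10^-11/3 = 1.59 × 10^-10 m
v = Zαc/n = 3·0.00730·3.00 × 10^8/3 = 2.19 × 10^6 m/s
T = 2πr/v = 4.55 × 10^-16 s = 0.455 fs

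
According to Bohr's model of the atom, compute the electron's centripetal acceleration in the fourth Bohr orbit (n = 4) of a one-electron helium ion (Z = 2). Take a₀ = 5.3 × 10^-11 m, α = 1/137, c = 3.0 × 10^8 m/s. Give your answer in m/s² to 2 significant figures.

2.8 × 10^21 m/s²

r = n²a₀/Z = 4.2 × 10^-10 m, v = Zαc/n = 1.1 × 10^6 m/s
a = v²/r = (1.1 × 10^6)² / 4.2 × 10^-10 = 2.8 × 10^21 m/s²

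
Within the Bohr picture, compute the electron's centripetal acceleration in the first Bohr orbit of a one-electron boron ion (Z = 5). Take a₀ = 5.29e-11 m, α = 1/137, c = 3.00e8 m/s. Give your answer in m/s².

1.13e25 m/s²

r = n²a₀/Z = 1.06e-11 m, v = Zαc/n = 1.09e7 m/s
a = v²/r = (1.09e7)² / 1.06e-11 = 1.13e25 m/s²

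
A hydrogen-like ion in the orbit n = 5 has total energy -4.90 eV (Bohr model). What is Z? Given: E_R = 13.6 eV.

E_n = −E_R Z²/n² ⇒ Z² = −E_n n²/E_R = 4.90 × 5² / 13.6 ≈ 9.01
Z = 3

3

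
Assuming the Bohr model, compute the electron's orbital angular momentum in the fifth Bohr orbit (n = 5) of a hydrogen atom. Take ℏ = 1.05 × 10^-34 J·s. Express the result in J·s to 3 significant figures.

5.25 × 10^-34 J·s

L_n = nℏ = 5 × 1.05 × 10^-34 = 5.25 × 10^-34 J·s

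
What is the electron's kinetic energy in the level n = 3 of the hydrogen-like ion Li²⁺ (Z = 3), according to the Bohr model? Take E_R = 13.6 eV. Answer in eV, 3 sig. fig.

For a Coulomb orbit the virial theorem gives K = −E_n.
E_n = −E_R·Z²/n², so K = E_R·Z²/n² = 13.6 × 3²/3² = 13.6 eV

13.6 eV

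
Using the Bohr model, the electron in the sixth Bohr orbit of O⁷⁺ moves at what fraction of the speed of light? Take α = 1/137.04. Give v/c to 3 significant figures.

v_n = Zαc/n, so v/c = Zα/n = 8 × 0.00730 / 6 = 0.00973

0.00973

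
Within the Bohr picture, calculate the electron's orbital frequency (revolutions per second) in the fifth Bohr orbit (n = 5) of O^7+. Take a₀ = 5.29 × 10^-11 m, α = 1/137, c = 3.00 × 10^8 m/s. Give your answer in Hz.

3.37 × 10^15 Hz

r = n²a₀/Z = 1.65 × 10^-10 m, v = Zαc/n = 3.50 × 10^6 m/s
f = v/(2πr) = 3.37 × 10^15 Hz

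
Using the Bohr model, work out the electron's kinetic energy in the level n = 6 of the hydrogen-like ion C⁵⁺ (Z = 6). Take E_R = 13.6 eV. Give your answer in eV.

For a Coulomb orbit the virial theorem gives K = −E_n.
E_n = −E_R·Z²/n², so K = E_R·Z²/n² = 13.6 × 6²/6² = 13.6 eV

13.6 eV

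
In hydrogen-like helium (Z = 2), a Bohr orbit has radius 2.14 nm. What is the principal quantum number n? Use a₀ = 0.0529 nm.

9

r_n = n²a₀/Z ⇒ n² = rZ/a₀ = 2.14 × 2 / 0.0529 ≈ 80.91
n = 9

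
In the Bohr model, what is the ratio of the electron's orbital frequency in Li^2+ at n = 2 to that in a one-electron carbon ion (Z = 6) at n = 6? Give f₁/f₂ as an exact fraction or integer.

f ∝ Z^2 · n^-3
f₁/f₂ = (3/6)^2 · (2/6)^-3 = 27/4

27/4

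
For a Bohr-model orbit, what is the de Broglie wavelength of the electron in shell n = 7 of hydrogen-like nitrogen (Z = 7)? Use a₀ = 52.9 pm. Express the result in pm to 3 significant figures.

332 pm

The Bohr quantisation condition is nλ = 2πr_n.
r_n = n²a₀/Z = 370 pm
λ = 2πr_n/n = 2π·370/7 = 332 pm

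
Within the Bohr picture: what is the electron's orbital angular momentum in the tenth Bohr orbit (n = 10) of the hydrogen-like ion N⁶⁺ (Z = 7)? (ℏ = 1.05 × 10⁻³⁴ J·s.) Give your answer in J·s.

1.05 × 10⁻³³ J·s

L_n = nℏ = 10 × 1.05 × 10⁻³⁴ = 1.05 × 10⁻³³ J·s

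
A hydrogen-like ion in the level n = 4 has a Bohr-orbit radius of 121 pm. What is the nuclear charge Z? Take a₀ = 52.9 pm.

r_n = n²a₀/Z ⇒ Z = n²a₀/r = 4² × 52.9 / 121 ≈ 7.00
Z = 7

7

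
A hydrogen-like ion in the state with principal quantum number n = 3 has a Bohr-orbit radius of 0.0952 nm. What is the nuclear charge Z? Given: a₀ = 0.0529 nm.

5

r_n = n²a₀/Z ⇒ Z = n²a₀/r = 3² × 0.0529 / 0.0952 ≈ 5.00
Z = 5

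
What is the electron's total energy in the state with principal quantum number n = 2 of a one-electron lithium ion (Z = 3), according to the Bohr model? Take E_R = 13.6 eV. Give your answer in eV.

E_n = −E_R·Z²/n² = −13.6 × 3²/2² = -30.6 eV

-30.6 eV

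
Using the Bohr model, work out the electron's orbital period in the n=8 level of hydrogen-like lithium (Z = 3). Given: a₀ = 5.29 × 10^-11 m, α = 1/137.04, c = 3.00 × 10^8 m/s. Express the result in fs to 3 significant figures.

8.64 fs

r = n²a₀/Z = 8²·5.29 × 10^-11/3 = 1.13 × 10^-9 m
v = Zαc/n = 3·0.00730·3.00 × 10^8/8 = 8.21 × 10^5 m/s
T = 2πr/v = 8.64 × 10^-15 s = 8.64 fs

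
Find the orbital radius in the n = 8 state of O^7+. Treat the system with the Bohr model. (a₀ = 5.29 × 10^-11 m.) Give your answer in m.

r_n = n²a₀/Z = 8² × 5.29 × 10^-11 / 8
    = 64 × 5.29 × 10^-11 / 8 = 4.23 × 10^-10 m

4.23 × 10^-10 m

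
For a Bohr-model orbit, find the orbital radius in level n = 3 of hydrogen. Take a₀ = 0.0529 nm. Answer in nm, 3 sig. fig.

0.476 nm

r_n = n²a₀/Z = 3² × 0.0529 / 1
    = 9 × 0.0529 / 1 = 0.476 nm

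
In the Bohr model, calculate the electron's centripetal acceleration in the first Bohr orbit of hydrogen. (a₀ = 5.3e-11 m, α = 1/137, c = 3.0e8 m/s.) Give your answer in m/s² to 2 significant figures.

r = n²a₀/Z = 5.3e-11 m, v = Zαc/n = 2.2e6 m/s
a = v²/r = (2.2e6)² / 5.3e-11 = 9.0e22 m/s²

9.0e22 m/s²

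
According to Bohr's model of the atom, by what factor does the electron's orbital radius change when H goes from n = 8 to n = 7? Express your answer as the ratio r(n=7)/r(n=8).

r ∝ Z^-1 · n^2; with Z fixed, r ∝ n^2.
r(n=7)/r(n=8) = (7/8)^2 = 49/64

49/64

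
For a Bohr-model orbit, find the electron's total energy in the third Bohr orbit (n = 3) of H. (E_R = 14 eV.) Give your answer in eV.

-1.6 eV

E_n = −E_R·Z²/n² = −14 × 1²/3² = -1.6 eV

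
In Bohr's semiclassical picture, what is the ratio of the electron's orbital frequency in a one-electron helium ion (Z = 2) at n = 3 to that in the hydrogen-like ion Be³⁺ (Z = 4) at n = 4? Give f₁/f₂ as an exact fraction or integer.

16/27

f ∝ Z^2 · n^-3
f₁/f₂ = (2/4)^2 · (3/4)^-3 = 16/27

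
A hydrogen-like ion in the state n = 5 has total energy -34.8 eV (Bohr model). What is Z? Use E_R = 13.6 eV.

E_n = −E_R Z²/n² ⇒ Z² = −E_n n²/E_R = 34.8 × 5² / 13.6 ≈ 63.97
Z = 8

8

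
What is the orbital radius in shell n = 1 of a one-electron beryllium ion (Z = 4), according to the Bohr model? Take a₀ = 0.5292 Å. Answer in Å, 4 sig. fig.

r_n = n²a₀/Z = 1² × 0.5292 / 4
    = 1 × 0.5292 / 4 = 0.1323 Å

0.1323 Å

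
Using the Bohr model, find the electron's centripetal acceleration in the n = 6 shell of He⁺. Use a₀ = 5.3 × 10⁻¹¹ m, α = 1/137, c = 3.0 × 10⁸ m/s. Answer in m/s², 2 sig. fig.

5.6 × 10²⁰ m/s²

r = n²a₀/Z = 9.5 × 10⁻¹⁰ m, v = Zαc/n = 7.3 × 10⁵ m/s
a = v²/r = (7.3 × 10⁵)² / 9.5 × 10⁻¹⁰ = 5.6 × 10²⁰ m/s²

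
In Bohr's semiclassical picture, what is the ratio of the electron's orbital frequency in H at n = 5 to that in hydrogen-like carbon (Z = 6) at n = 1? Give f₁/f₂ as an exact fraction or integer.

1/4500

f ∝ Z^2 · n^-3
f₁/f₂ = (1/6)^2 · (5/1)^-3 = 1/4500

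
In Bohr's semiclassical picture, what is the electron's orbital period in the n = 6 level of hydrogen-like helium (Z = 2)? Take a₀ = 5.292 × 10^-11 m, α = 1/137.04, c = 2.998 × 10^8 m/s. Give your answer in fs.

r = n²a₀/Z = 6²·5.292 × 10^-11/2 = 9.526 × 10^-10 m
v = Zαc/n = 2·0.007297·2.998 × 10^8/6 = 7.292 × 10^5 m/s
T = 2πr/v = 8.207 × 10^-15 s = 8.207 fs

8.207 fs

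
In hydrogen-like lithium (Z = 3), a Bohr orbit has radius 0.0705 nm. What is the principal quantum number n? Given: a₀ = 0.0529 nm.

2

r_n = n²a₀/Z ⇒ n² = rZ/a₀ = 0.0705 × 3 / 0.0529 ≈ 4.00
n = 2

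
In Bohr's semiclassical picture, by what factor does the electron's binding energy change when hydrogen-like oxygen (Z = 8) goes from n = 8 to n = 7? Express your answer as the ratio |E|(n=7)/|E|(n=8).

|E| ∝ Z^2 · n^-2; with Z fixed, |E| ∝ n^-2.
|E|(n=7)/|E|(n=8) = (7/8)^-2 = 64/49

64/49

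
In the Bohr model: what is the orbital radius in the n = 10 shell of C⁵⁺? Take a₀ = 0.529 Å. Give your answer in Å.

8.82 Å

r_n = n²a₀/Z = 10² × 0.529 / 6
    = 100 × 0.529 / 6 = 8.82 Å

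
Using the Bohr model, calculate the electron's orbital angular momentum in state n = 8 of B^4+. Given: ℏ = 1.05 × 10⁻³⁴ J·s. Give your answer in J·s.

L_n = nℏ = 8 × 1.05 × 10⁻³⁴ = 8.40 × 10⁻³⁴ J·s

8.40 × 10⁻³⁴ J·s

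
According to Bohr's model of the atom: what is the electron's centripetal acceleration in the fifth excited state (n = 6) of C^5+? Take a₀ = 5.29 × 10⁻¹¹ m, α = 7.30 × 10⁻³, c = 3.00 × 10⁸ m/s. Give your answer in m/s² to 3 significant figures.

1.51 × 10²² m/s²

r = n²a₀/Z = 3.17 × 10⁻¹⁰ m, v = Zαc/n = 2.19 × 10⁶ m/s
a = v²/r = (2.19 × 10⁶)² / 3.17 × 10⁻¹⁰ = 1.51 × 10²² m/s²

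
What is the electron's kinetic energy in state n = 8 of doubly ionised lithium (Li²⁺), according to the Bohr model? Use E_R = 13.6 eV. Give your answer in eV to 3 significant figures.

For a Coulomb orbit the virial theorem gives K = −E_n.
E_n = −E_R·Z²/n², so K = E_R·Z²/n² = 13.6 × 3²/8² = 1.91 eV

1.91 eV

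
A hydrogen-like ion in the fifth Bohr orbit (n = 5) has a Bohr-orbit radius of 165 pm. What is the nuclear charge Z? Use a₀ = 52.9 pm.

8

r_n = n²a₀/Z ⇒ Z = n²a₀/r = 5² × 52.9 / 165 ≈ 8.02
Z = 8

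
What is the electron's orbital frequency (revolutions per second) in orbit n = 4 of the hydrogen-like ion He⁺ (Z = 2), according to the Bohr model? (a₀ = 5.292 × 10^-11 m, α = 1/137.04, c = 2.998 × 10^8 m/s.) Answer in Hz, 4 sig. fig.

4.112 × 10^14 Hz

r = n²a₀/Z = 4.234 × 10^-10 m, v = Zαc/n = 1.094 × 10^6 m/s
f = v/(2πr) = 4.112 × 10^14 Hz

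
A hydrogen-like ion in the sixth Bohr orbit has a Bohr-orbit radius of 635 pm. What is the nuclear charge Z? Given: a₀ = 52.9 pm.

3

r_n = n²a₀/Z ⇒ Z = n²a₀/r = 6² × 52.9 / 635 ≈ 3.00
Z = 3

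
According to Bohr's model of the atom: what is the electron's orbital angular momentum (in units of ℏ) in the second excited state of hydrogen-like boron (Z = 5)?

L_n = nℏ, so L/ℏ = n = 3.

3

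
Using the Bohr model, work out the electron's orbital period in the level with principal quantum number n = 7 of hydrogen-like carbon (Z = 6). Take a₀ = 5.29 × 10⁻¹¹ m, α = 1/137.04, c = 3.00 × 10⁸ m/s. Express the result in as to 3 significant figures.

r = n²a₀/Z = 7²·5.29 × 10⁻¹¹/6 = 4.32 × 10⁻¹⁰ m
v = Zαc/n = 6·0.00730·3.00 × 10⁸/7 = 1.88 × 10⁶ m/s
T = 2πr/v = 1.45 × 10⁻¹⁵ s = 1450 as

1450 as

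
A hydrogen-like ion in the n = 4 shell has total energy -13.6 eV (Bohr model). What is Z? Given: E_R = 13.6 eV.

E_n = −E_R Z²/n² ⇒ Z² = −E_n n²/E_R = 13.6 × 4² / 13.6 ≈ 16.00
Z = 4

4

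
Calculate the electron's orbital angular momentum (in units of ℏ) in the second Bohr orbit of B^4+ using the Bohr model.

L_n = nℏ, so L/ℏ = n = 2.

2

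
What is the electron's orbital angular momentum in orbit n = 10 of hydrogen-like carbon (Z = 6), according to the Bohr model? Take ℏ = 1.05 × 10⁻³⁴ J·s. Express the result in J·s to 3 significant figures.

1.05 × 10⁻³³ J·s

L_n = nℏ = 10 × 1.05 × 10⁻³⁴ = 1.05 × 10⁻³³ J·s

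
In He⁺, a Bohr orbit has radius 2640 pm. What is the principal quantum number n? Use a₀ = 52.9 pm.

10

r_n = n²a₀/Z ⇒ n² = rZ/a₀ = 2640 × 2 / 52.9 ≈ 99.81
n = 10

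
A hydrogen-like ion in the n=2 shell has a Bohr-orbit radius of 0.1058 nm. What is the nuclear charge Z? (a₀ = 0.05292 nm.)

2

r_n = n²a₀/Z ⇒ Z = n²a₀/r = 2² × 0.05292 / 0.1058 ≈ 2.00
Z = 2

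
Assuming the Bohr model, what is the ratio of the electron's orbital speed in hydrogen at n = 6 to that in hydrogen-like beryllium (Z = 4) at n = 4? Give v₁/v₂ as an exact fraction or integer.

1/6

v ∝ Z^1 · n^-1
v₁/v₂ = (1/4)^1 · (6/4)^-1 = 1/6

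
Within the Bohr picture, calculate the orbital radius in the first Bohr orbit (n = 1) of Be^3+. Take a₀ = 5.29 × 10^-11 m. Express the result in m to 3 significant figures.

1.32 × 10^-11 m

r_n = n²a₀/Z = 1² × 5.29 × 10^-11 / 4
    = 1 × 5.29 × 10^-11 / 4 = 1.32 × 10^-11 m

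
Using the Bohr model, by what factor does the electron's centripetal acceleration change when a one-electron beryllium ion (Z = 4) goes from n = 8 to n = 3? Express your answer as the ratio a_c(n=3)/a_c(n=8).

4096/81

a_c ∝ Z^3 · n^-4; with Z fixed, a_c ∝ n^-4.
a_c(n=3)/a_c(n=8) = (3/8)^-4 = 4096/81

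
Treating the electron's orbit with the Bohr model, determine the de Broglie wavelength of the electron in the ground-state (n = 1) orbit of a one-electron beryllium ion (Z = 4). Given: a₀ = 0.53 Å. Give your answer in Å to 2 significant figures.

0.83 Å

The Bohr quantisation condition is nλ = 2πr_n.
r_n = n²a₀/Z = 0.13 Å
λ = 2πr_n/n = 2π·0.13/1 = 0.83 Å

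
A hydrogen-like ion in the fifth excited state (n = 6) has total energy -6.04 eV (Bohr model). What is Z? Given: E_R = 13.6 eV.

4

E_n = −E_R Z²/n² ⇒ Z² = −E_n n²/E_R = 6.04 × 6² / 13.6 ≈ 15.99
Z = 4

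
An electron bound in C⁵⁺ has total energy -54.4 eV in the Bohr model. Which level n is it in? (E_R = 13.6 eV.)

3

E_n = −E_R Z²/n² ⇒ n² = E_R Z²/(−E_n) = 13.6 × 6² / 54.4 ≈ 9.00
n = 3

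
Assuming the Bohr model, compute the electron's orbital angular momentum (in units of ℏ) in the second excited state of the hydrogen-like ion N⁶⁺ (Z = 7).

L_n = nℏ, so L/ℏ = n = 3.

3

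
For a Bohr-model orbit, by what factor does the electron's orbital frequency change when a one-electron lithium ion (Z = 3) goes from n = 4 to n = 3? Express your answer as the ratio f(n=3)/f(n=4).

f ∝ Z^2 · n^-3; with Z fixed, f ∝ n^-3.
f(n=3)/f(n=4) = (3/4)^-3 = 64/27

64/27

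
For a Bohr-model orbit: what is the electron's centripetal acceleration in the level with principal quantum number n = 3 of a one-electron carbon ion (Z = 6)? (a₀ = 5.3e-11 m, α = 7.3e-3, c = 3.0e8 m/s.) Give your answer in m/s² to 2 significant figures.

r = n²a₀/Z = 8.0e-11 m, v = Zαc/n = 4.4e6 m/s
a = v²/r = (4.4e6)² / 8.0e-11 = 2.4e23 m/s²

2.4e23 m/s²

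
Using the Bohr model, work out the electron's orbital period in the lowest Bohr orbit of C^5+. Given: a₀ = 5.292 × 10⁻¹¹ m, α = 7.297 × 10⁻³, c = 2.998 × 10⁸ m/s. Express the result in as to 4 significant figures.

4.222 as

r = n²a₀/Z = 1²·5.292 × 10⁻¹¹/6 = 8.820 × 10⁻¹² m
v = Zαc/n = 6·0.007297·2.998 × 10⁸/1 = 1.313 × 10⁷ m/s
T = 2πr/v = 4.222 × 10⁻¹⁸ s = 4.222 as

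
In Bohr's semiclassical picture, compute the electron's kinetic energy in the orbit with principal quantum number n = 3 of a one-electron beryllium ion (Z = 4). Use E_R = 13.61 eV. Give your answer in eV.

24.20 eV

For a Coulomb orbit the virial theorem gives K = −E_n.
E_n = −E_R·Z²/n², so K = E_R·Z²/n² = 13.61 × 4²/3² = 24.20 eV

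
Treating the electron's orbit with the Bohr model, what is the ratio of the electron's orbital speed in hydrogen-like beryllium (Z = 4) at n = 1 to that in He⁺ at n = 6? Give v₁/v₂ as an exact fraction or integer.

12

v ∝ Z^1 · n^-1
v₁/v₂ = (4/2)^1 · (1/6)^-1 = 12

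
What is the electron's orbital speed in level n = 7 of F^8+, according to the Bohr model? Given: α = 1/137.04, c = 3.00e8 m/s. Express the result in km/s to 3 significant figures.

v_n = Zαc/n = 9 × 0.00730 × 3.00e8 / 7
    = 2810 km/s

2810 km/s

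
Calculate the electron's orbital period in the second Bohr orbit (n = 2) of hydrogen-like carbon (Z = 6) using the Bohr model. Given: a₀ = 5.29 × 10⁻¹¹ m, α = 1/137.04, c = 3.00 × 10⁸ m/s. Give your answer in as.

33.7 as

r = n²a₀/Z = 2²·5.29 × 10⁻¹¹/6 = 3.53 × 10⁻¹¹ m
v = Zαc/n = 6·0.00730·3.00 × 10⁸/2 = 6.57 × 10⁶ m/s
T = 2πr/v = 3.37 × 10⁻¹⁷ s = 33.7 as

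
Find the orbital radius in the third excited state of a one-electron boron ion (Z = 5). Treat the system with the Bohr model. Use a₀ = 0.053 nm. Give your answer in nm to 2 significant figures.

0.17 nm

r_n = n²a₀/Z = 4² × 0.053 / 5
    = 16 × 0.053 / 5 = 0.17 nm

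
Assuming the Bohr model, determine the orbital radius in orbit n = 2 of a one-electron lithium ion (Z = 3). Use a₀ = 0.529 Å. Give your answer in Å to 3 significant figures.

r_n = n²a₀/Z = 2² × 0.529 / 3
    = 4 × 0.529 / 3 = 0.705 Å

0.705 Å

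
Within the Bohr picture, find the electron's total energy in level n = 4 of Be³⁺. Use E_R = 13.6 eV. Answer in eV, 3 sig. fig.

-13.6 eV

E_n = −E_R·Z²/n² = −13.6 × 4²/4² = -13.6 eV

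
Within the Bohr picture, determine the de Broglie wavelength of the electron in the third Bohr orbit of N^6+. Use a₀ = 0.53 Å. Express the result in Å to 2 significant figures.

1.4 Å

The Bohr quantisation condition is nλ = 2πr_n.
r_n = n²a₀/Z = 0.68 Å
λ = 2πr_n/n = 2π·0.68/3 = 1.4 Å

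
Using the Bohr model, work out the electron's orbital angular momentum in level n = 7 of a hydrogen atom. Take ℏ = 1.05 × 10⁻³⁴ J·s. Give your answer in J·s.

L_n = nℏ = 7 × 1.05 × 10⁻³⁴ = 7.35 × 10⁻³⁴ J·s

7.35 × 10⁻³⁴ J·s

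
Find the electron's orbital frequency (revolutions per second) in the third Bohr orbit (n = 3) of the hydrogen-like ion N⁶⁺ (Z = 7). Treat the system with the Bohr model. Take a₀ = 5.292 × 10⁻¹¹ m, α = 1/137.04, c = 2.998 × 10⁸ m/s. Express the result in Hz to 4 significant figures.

r = n²a₀/Z = 6.804 × 10⁻¹¹ m, v = Zαc/n = 5.105 × 10⁶ m/s
f = v/(2πr) = 1.194 × 10¹⁶ Hz

1.194 × 10¹⁶ Hz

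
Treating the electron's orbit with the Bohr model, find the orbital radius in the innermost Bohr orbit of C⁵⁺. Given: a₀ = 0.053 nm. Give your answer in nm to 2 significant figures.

0.0088 nm

r_n = n²a₀/Z = 1² × 0.053 / 6
    = 1 × 0.053 / 6 = 0.0088 nm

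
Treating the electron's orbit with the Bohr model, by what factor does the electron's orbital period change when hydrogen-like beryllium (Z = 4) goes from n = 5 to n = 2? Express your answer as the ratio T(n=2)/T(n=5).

T ∝ Z^-2 · n^3; with Z fixed, T ∝ n^3.
T(n=2)/T(n=5) = (2/5)^3 = 8/125

8/125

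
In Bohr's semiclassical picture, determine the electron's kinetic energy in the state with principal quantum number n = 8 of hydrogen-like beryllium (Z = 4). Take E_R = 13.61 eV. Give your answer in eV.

3.402 eV

For a Coulomb orbit the virial theorem gives K = −E_n.
E_n = −E_R·Z²/n², so K = E_R·Z²/n² = 13.61 × 4²/8² = 3.402 eV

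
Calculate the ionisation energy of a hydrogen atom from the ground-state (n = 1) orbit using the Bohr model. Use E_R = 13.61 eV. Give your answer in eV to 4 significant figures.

E_n = −E_R·Z²/n² = −13.61 × 1²/1² eV = -13.61 eV
Ionisation energy = −E_n = 13.61 eV

13.61 eV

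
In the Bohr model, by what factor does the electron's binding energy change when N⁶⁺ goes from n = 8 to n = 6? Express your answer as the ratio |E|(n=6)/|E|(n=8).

|E| ∝ Z^2 · n^-2; with Z fixed, |E| ∝ n^-2.
|E|(n=6)/|E|(n=8) = (6/8)^-2 = 16/9

16/9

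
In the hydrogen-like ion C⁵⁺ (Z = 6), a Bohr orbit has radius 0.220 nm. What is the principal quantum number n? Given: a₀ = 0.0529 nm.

5

r_n = n²a₀/Z ⇒ n² = rZ/a₀ = 0.220 × 6 / 0.0529 ≈ 24.95
n = 5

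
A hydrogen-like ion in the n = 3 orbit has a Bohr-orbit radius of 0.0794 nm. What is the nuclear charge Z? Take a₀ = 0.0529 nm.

r_n = n²a₀/Z ⇒ Z = n²a₀/r = 3² × 0.0529 / 0.0794 ≈ 6.00
Z = 6

6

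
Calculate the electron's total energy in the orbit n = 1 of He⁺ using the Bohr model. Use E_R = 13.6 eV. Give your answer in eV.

E_n = −E_R·Z²/n² = −13.6 × 2²/1² = -54.4 eV

-54.4 eV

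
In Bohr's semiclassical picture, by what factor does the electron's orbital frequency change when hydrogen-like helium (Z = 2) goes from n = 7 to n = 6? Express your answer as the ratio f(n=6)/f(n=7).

343/216

f ∝ Z^2 · n^-3; with Z fixed, f ∝ n^-3.
f(n=6)/f(n=7) = (6/7)^-3 = 343/216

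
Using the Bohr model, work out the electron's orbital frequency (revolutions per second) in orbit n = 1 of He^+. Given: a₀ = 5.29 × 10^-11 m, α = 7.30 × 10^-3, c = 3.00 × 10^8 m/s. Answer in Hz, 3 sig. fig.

r = n²a₀/Z = 2.65 × 10^-11 m, v = Zαc/n = 4.38 × 10^6 m/s
f = v/(2πr) = 2.64 × 10^16 Hz

2.64 × 10^16 Hz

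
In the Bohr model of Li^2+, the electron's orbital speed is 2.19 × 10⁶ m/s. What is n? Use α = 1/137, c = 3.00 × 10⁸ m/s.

3

v_n = Zαc/n ⇒ n = Zαc/v = 3 × 0.00730 × 3.00 × 10⁸ / 2.19 × 10⁶ ≈ 3.00
n = 3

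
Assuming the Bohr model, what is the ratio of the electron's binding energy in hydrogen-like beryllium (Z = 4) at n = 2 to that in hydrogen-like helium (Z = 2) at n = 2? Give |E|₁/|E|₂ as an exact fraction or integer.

4

|E| ∝ Z^2 · n^-2
|E|₁/|E|₂ = (4/2)^2 · (2/2)^-2 = 4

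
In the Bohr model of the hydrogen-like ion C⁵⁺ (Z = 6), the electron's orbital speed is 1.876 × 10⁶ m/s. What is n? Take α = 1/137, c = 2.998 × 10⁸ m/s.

7

v_n = Zαc/n ⇒ n = Zαc/v = 6 × 0.007299 × 2.998 × 10⁸ / 1.876 × 10⁶ ≈ 7.00
n = 7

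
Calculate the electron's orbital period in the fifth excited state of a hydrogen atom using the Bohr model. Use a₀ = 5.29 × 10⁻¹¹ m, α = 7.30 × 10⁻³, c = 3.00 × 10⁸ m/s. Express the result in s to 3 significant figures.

r = n²a₀/Z = 6²·5.29 × 10⁻¹¹/1 = 1.90 × 10⁻⁹ m
v = Zαc/n = 1·0.00730·3.00 × 10⁸/6 = 3.65 × 10⁵ m/s
T = 2πr/v = 3.28 × 10⁻¹⁴ s

3.28 × 10⁻¹⁴ s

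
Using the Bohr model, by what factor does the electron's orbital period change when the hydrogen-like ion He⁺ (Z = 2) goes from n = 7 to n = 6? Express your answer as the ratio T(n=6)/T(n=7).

216/343

T ∝ Z^-2 · n^3; with Z fixed, T ∝ n^3.
T(n=6)/T(n=7) = (6/7)^3 = 216/343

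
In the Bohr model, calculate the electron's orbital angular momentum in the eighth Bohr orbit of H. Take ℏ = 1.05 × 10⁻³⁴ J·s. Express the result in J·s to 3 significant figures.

8.40 × 10⁻³⁴ J·s

L_n = nℏ = 8 × 1.05 × 10⁻³⁴ = 8.40 × 10⁻³⁴ J·s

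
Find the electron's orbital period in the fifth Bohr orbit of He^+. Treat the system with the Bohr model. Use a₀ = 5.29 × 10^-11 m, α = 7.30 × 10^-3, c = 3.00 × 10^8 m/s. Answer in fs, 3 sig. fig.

4.74 fs

r = n²a₀/Z = 5²·5.29 × 10^-11/2 = 6.61 × 10^-10 m
v = Zαc/n = 2·0.00730·3.00 × 10^8/5 = 8.76 × 10^5 m/s
T = 2πr/v = 4.74 × 10^-15 s = 4.74 fs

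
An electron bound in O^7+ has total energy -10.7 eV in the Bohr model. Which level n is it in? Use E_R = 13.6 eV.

9

E_n = −E_R Z²/n² ⇒ n² = E_R Z²/(−E_n) = 13.6 × 8² / 10.7 ≈ 81.35
n = 9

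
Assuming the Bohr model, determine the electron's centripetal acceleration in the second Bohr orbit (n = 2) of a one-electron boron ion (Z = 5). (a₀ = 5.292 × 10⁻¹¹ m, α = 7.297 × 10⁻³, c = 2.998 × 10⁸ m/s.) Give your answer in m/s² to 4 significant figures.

r = n²a₀/Z = 4.234 × 10⁻¹¹ m, v = Zαc/n = 5.469 × 10⁶ m/s
a = v²/r = (5.469 × 10⁶)² / 4.234 × 10⁻¹¹ = 7.065 × 10²³ m/s²

7.065 × 10²³ m/s²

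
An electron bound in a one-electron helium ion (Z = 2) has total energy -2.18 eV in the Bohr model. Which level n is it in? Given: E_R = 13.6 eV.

E_n = −E_R Z²/n² ⇒ n² = E_R Z²/(−E_n) = 13.6 × 2² / 2.18 ≈ 24.95
n = 5

5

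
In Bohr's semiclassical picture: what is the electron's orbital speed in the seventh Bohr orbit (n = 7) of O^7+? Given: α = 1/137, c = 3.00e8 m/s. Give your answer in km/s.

v_n = Zαc/n = 8 × 0.00730 × 3.00e8 / 7
    = 2500 km/s

2500 km/s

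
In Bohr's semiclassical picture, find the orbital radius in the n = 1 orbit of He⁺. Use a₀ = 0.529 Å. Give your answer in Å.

0.265 Å

r_n = n²a₀/Z = 1² × 0.529 / 2
    = 1 × 0.529 / 2 = 0.265 Å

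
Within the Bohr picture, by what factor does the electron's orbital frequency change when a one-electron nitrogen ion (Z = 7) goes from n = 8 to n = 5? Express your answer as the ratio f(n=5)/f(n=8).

f ∝ Z^2 · n^-3; with Z fixed, f ∝ n^-3.
f(n=5)/f(n=8) = (5/8)^-3 = 512/125

512/125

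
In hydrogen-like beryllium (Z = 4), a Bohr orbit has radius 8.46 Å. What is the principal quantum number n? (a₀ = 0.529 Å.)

r_n = n²a₀/Z ⇒ n² = rZ/a₀ = 8.46 × 4 / 0.529 ≈ 63.97
n = 8

8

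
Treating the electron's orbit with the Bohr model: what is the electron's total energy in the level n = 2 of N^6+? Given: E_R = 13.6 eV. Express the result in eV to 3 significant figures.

E_n = −E_R·Z²/n² = −13.6 × 7²/2² = -167 eV

-167 eV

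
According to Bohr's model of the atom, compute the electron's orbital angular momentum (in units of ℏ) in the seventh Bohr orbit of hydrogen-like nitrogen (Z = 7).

L_n = nℏ, so L/ℏ = n = 7.

7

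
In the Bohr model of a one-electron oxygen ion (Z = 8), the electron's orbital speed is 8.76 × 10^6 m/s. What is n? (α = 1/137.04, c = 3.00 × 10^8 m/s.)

v_n = Zαc/n ⇒ n = Zαc/v = 8 × 0.00730 × 3.00 × 10^8 / 8.76 × 10^6 ≈ 2.00
n = 2

2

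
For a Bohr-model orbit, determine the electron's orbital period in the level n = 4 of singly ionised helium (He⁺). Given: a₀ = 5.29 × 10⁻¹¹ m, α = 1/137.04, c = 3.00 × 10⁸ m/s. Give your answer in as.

2430 as

r = n²a₀/Z = 4²·5.29 × 10⁻¹¹/2 = 4.23 × 10⁻¹⁰ m
v = Zαc/n = 2·0.00730·3.00 × 10⁸/4 = 1.09 × 10⁶ m/s
T = 2πr/v = 2.43 × 10⁻¹⁵ s = 2430 as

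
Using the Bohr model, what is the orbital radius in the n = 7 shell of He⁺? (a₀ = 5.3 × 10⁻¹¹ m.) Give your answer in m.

1.3 × 10⁻⁹ m

r_n = n²a₀/Z = 7² × 5.3 × 10⁻¹¹ / 2
    = 49 × 5.3 × 10⁻¹¹ / 2 = 1.3 × 10⁻⁹ m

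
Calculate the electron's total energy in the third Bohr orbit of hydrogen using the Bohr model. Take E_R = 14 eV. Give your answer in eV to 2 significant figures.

E_n = −E_R·Z²/n² = −14 × 1²/3² = -1.6 eV

-1.6 eV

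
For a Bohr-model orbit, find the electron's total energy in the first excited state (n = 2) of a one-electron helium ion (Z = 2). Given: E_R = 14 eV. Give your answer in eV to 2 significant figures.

E_n = −E_R·Z²/n² = −14 × 2²/2² = -14 eV

-14 eV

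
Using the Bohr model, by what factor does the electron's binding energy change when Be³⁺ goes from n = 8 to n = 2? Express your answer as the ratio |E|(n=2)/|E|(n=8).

16

|E| ∝ Z^2 · n^-2; with Z fixed, |E| ∝ n^-2.
|E|(n=2)/|E|(n=8) = (2/8)^-2 = 16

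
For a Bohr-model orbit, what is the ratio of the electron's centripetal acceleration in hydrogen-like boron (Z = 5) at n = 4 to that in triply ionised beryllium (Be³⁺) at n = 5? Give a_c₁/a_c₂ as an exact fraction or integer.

a_c ∝ Z^3 · n^-4
a_c₁/a_c₂ = (5/4)^3 · (4/5)^-4 = 78125/16384

78125/16384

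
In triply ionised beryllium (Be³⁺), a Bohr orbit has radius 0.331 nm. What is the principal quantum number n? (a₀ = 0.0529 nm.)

5

r_n = n²a₀/Z ⇒ n² = rZ/a₀ = 0.331 × 4 / 0.0529 ≈ 25.03
n = 5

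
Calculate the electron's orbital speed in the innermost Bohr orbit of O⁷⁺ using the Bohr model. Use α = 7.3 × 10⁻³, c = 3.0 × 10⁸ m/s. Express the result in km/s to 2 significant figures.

v_n = Zαc/n = 8 × 0.0073 × 3.0 × 10⁸ / 1
    = 1.8 × 10⁴ km/s

1.8 × 10⁴ km/s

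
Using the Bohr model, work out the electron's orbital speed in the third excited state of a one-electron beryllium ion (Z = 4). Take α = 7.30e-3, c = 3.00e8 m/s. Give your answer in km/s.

2190 km/s

v_n = Zαc/n = 4 × 0.00730 × 3.00e8 / 4
    = 2190 km/s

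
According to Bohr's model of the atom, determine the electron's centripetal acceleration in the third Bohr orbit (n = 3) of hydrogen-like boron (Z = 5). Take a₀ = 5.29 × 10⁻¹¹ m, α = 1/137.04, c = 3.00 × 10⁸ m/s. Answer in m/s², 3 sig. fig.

r = n²a₀/Z = 9.52 × 10⁻¹¹ m, v = Zαc/n = 3.65 × 10⁶ m/s
a = v²/r = (3.65 × 10⁶)² / 9.52 × 10⁻¹¹ = 1.40 × 10²³ m/s²

1.40 × 10²³ m/s²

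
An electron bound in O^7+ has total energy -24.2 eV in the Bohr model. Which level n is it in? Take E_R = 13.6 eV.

6

E_n = −E_R Z²/n² ⇒ n² = E_R Z²/(−E_n) = 13.6 × 8² / 24.2 ≈ 35.97
n = 6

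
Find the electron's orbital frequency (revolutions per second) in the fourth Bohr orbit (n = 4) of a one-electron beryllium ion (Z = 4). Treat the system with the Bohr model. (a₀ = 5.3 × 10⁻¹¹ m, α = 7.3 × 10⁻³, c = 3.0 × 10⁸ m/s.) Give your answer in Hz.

1.6 × 10¹⁵ Hz

r = n²a₀/Z = 2.1 × 10⁻¹⁰ m, v = Zαc/n = 2.2 × 10⁶ m/s
f = v/(2πr) = 1.6 × 10¹⁵ Hz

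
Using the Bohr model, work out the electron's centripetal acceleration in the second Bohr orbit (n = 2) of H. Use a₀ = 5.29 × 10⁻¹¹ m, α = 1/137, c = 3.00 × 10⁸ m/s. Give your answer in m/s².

r = n²a₀/Z = 2.12 × 10⁻¹⁰ m, v = Zαc/n = 1.09 × 10⁶ m/s
a = v²/r = (1.09 × 10⁶)² / 2.12 × 10⁻¹⁰ = 5.67 × 10²¹ m/s²

5.67 × 10²¹ m/s²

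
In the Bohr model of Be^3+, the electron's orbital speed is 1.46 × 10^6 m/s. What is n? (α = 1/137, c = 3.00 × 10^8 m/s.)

6

v_n = Zαc/n ⇒ n = Zαc/v = 4 × 0.00730 × 3.00 × 10^8 / 1.46 × 10^6 ≈ 6.00
n = 6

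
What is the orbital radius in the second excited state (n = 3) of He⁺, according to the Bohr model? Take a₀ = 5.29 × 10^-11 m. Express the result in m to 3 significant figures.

r_n = n²a₀/Z = 3² × 5.29 × 10^-11 / 2
    = 9 × 5.29 × 10^-11 / 2 = 2.38 × 10^-10 m

2.38 × 10^-10 m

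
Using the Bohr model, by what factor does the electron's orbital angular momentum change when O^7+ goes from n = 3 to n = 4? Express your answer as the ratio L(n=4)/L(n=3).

L = nℏ depends only on n, so L ∝ n.
L(n=4)/L(n=3) = (4/3)^1 = 4/3

4/3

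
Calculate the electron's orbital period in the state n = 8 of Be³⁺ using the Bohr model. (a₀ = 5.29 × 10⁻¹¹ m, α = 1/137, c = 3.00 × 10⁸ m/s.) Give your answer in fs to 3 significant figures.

4.86 fs

r = n²a₀/Z = 8²·5.29 × 10⁻¹¹/4 = 8.46 × 10⁻¹⁰ m
v = Zαc/n = 4·0.00730·3.00 × 10⁸/8 = 1.09 × 10⁶ m/s
T = 2πr/v = 4.86 × 10⁻¹⁵ s = 4.86 fs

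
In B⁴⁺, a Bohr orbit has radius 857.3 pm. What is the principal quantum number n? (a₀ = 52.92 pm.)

r_n = n²a₀/Z ⇒ n² = rZ/a₀ = 857.3 × 5 / 52.92 ≈ 81.00
n = 9

9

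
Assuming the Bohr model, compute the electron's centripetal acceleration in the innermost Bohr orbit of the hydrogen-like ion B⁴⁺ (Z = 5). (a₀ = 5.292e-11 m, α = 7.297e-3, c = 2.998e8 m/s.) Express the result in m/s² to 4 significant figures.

r = n²a₀/Z = 1.058e-11 m, v = Zαc/n = 1.094e7 m/s
a = v²/r = (1.094e7)² / 1.058e-11 = 1.130e25 m/s²

1.130e25 m/s²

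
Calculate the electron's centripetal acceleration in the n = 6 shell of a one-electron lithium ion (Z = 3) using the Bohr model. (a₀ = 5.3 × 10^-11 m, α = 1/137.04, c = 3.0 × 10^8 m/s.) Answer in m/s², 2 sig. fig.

1.9 × 10^21 m/s²

r = n²a₀/Z = 6.4 × 10^-10 m, v = Zαc/n = 1.1 × 10^6 m/s
a = v²/r = (1.1 × 10^6)² / 6.4 × 10^-10 = 1.9 × 10^21 m/s²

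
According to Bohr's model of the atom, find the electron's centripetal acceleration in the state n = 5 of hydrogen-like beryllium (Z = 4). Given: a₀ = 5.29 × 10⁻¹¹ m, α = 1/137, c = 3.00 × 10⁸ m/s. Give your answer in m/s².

9.28 × 10²¹ m/s²

r = n²a₀/Z = 3.31 × 10⁻¹⁰ m, v = Zαc/n = 1.75 × 10⁶ m/s
a = v²/r = (1.75 × 10⁶)² / 3.31 × 10⁻¹⁰ = 9.28 × 10²¹ m/s²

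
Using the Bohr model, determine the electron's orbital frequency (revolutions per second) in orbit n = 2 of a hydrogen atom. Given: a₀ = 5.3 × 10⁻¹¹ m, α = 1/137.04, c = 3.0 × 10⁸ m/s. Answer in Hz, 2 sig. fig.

8.2 × 10¹⁴ Hz

r = n²a₀/Z = 2.1 × 10⁻¹⁰ m, v = Zαc/n = 1.1 × 10⁶ m/s
f = v/(2πr) = 8.2 × 10¹⁴ Hz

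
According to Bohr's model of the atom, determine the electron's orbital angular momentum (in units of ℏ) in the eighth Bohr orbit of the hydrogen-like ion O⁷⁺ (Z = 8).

L_n = nℏ, so L/ℏ = n = 8.

8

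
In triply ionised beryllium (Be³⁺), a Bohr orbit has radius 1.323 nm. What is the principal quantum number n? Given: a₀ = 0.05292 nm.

r_n = n²a₀/Z ⇒ n² = rZ/a₀ = 1.323 × 4 / 0.05292 ≈ 100.00
n = 10

10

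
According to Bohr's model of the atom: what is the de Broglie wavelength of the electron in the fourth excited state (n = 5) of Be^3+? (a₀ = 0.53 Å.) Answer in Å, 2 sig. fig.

The Bohr quantisation condition is nλ = 2πr_n.
r_n = n²a₀/Z = 3.3 Å
λ = 2πr_n/n = 2π·3.3/5 = 4.2 Å

4.2 Å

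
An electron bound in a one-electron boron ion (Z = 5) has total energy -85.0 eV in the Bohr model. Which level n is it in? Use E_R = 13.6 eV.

2

E_n = −E_R Z²/n² ⇒ n² = E_R Z²/(−E_n) = 13.6 × 5² / 85.0 ≈ 4.00
n = 2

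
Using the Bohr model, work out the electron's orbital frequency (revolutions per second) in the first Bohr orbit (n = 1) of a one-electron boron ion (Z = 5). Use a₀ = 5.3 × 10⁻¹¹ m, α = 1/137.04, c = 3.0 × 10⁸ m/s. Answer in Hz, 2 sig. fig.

1.6 × 10¹⁷ Hz

r = n²a₀/Z = 1.1 × 10⁻¹¹ m, v = Zαc/n = 1.1 × 10⁷ m/s
f = v/(2πr) = 1.6 × 10¹⁷ Hz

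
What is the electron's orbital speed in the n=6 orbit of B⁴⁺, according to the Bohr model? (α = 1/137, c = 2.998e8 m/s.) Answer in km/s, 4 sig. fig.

v_n = Zαc/n = 5 × 0.007299 × 2.998e8 / 6
    = 1824 km/s

1824 km/s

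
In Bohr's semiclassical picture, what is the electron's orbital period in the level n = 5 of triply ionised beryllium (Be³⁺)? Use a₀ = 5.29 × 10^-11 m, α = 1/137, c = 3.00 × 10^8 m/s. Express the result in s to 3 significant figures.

1.19 × 10^-15 s

r = n²a₀/Z = 5²·5.29 × 10^-11/4 = 3.31 × 10^-10 m
v = Zαc/n = 4·0.00730·3.00 × 10^8/5 = 1.75 × 10^6 m/s
T = 2πr/v = 1.19 × 10^-15 s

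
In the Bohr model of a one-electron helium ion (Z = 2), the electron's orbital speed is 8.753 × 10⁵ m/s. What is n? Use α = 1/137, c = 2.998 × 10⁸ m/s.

5

v_n = Zαc/n ⇒ n = Zαc/v = 2 × 0.007299 × 2.998 × 10⁸ / 8.753 × 10⁵ ≈ 5.00
n = 5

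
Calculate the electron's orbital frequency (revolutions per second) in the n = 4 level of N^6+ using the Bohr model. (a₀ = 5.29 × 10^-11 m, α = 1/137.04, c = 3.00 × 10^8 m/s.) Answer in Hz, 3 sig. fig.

r = n²a₀/Z = 1.21 × 10^-10 m, v = Zαc/n = 3.83 × 10^6 m/s
f = v/(2πr) = 5.04 × 10^15 Hz

5.04 × 10^15 Hz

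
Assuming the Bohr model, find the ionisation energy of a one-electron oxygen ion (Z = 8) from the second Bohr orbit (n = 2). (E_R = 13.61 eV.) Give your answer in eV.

217.8 eV

E_n = −E_R·Z²/n² = −13.61 × 8²/2² eV = -217.8 eV
Ionisation energy = −E_n = 217.8 eV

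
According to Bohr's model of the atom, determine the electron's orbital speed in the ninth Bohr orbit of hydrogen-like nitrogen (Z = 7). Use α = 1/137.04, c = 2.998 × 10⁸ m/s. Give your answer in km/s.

v_n = Zαc/n = 7 × 0.007297 × 2.998 × 10⁸ / 9
    = 1702 km/s

1702 km/s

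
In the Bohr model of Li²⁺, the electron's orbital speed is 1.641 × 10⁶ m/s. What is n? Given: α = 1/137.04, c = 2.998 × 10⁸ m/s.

4

v_n = Zαc/n ⇒ n = Zαc/v = 3 × 0.007297 × 2.998 × 10⁸ / 1.641 × 10⁶ ≈ 4.00
n = 4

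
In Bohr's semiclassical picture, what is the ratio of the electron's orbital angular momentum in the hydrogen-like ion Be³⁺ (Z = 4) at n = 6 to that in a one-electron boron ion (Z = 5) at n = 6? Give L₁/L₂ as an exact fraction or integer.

L = nℏ is independent of Z.
L₁/L₂ = n₁/n₂ = 6/6 = 1

1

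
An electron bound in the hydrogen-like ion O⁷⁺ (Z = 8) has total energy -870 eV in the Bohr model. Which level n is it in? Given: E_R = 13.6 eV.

E_n = −E_R Z²/n² ⇒ n² = E_R Z²/(−E_n) = 13.6 × 8² / 870 ≈ 1.00
n = 1

1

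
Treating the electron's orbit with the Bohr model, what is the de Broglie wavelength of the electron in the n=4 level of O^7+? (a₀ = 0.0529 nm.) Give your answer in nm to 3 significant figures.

0.166 nm

The Bohr quantisation condition is nλ = 2πr_n.
r_n = n²a₀/Z = 0.106 nm
λ = 2πr_n/n = 2π·0.106/4 = 0.166 nm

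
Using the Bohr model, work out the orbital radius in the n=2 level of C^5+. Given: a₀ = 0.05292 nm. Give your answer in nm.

r_n = n²a₀/Z = 2² × 0.05292 / 6
    = 4 × 0.05292 / 6 = 0.03528 nm

0.03528 nm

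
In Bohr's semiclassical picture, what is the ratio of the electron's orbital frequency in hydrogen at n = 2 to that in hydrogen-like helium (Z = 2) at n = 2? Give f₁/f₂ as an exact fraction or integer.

1/4

f ∝ Z^2 · n^-3
f₁/f₂ = (1/2)^2 · (2/2)^-3 = 1/4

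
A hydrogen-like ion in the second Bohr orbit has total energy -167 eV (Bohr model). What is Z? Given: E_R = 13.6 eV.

E_n = −E_R Z²/n² ⇒ Z² = −E_n n²/E_R = 167 × 2² / 13.6 ≈ 49.12
Z = 7

7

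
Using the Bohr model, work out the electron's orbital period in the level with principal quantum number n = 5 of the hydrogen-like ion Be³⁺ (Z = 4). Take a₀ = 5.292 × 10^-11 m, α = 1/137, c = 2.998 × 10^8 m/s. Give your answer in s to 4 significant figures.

1.187 × 10^-15 s

r = n²a₀/Z = 5²·5.292 × 10^-11/4 = 3.308 × 10^-10 m
v = Zαc/n = 4·0.007299·2.998 × 10^8/5 = 1.751 × 10^6 m/s
T = 2πr/v = 1.187 × 10^-15 s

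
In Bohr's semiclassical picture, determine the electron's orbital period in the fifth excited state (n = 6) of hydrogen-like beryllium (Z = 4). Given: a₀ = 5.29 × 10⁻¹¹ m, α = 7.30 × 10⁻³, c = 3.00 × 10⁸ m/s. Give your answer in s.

r = n²a₀/Z = 6²·5.29 × 10⁻¹¹/4 = 4.76 × 10⁻¹⁰ m
v = Zαc/n = 4·0.00730·3.00 × 10⁸/6 = 1.46 × 10⁶ m/s
T = 2πr/v = 2.05 × 10⁻¹⁵ s

2.05 × 10⁻¹⁵ s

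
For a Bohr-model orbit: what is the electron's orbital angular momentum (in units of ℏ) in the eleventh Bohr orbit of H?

L_n = nℏ, so L/ℏ = n = 11.

11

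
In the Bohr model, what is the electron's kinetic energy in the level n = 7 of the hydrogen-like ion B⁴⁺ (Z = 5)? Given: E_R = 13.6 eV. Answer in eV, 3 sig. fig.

6.94 eV

For a Coulomb orbit the virial theorem gives K = −E_n.
E_n = −E_R·Z²/n², so K = E_R·Z²/n² = 13.6 × 5²/7² = 6.94 eV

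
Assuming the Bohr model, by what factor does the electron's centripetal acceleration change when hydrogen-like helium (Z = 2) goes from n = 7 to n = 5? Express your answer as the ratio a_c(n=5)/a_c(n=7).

2401/625

a_c ∝ Z^3 · n^-4; with Z fixed, a_c ∝ n^-4.
a_c(n=5)/a_c(n=7) = (5/7)^-4 = 2401/625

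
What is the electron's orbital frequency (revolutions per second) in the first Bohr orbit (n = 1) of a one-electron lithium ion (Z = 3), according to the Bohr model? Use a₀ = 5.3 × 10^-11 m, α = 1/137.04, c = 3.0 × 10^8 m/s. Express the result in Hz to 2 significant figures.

5.9 × 10^16 Hz

r = n²a₀/Z = 1.8 × 10^-11 m, v = Zαc/n = 6.6 × 10^6 m/s
f = v/(2πr) = 5.9 × 10^16 Hz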